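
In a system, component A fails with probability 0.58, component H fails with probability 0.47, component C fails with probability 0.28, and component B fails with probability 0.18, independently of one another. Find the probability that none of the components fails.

0.13142304

P(none) = (1 − 0.58) × (1 − 0.47) × (1 − 0.28) × (1 − 0.18) = 0.42 × 0.53 × 0.72 × 0.82 = 0.13142304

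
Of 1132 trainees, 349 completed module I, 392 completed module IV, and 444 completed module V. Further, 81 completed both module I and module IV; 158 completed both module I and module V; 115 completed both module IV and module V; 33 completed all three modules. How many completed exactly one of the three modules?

576

Using the inclusion–exclusion count for exactly one event:
N(exactly one) = 349 + 392 + 444 − 2·81 − 2·158 − 2·115 + 3·33 = 576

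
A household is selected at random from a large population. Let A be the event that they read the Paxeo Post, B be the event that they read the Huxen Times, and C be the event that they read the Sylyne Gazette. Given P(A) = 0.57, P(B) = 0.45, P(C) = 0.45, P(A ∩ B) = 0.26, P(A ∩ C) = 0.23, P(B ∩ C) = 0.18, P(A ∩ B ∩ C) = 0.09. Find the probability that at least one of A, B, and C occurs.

0.89

Using inclusion–exclusion:
P(A ∪ B ∪ C) = 0.57 + 0.45 + 0.45 − 0.26 − 0.23 − 0.18 + 0.09 = 0.89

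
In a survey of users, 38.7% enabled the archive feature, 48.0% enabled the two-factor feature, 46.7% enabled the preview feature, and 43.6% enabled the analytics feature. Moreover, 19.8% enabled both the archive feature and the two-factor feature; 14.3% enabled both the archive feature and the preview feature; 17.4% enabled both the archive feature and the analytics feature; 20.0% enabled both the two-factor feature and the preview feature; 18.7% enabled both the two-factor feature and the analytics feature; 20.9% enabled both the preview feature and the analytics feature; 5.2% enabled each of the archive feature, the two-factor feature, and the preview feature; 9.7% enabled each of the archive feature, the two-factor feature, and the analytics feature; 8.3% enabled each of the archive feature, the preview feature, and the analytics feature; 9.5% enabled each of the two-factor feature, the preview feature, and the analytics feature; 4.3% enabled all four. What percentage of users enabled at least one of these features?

94.3%

P(at least one) = 38.7 + 48.0 + 46.7 + 43.6 − 19.8 − 14.3 − 17.4 − 20.0 − 18.7 − 20.9 + 5.2 + 9.7 + 8.3 + 9.5 − 4.3 = 94.3%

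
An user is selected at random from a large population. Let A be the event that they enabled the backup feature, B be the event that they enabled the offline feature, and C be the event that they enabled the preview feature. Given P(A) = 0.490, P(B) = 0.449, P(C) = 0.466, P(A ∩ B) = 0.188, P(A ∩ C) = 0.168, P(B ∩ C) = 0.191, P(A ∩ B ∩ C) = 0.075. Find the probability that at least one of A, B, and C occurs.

0.933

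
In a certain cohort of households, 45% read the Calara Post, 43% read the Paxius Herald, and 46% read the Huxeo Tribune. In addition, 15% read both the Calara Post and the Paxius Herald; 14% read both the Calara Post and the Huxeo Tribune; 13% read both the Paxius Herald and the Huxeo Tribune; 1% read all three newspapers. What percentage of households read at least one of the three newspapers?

93%

By inclusion-exclusion,
P(≥1) = 45 + 43 + 46 − 15 − 14 − 13 + 1 = 93%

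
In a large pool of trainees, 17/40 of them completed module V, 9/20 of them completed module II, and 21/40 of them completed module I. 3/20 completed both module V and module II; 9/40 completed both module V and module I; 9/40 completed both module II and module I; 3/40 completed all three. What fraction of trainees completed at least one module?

P(≥1) = 17/40 + 9/20 + 21/40 − 3/20 − 9/40 − 9/40 + 3/40 = 7/8

7/8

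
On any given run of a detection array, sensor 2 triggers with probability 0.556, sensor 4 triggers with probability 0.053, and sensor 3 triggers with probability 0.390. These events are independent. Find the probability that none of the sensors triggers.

0.25648548

P(none) = (1 − 0.556) × (1 − 0.053) × (1 − 0.390) = 0.444 × 0.947 × 0.610 = 0.25648548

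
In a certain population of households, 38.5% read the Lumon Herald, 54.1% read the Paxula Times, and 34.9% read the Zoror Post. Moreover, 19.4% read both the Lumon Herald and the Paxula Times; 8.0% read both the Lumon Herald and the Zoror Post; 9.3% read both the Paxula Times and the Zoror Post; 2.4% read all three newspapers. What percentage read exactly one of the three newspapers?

By inclusion–exclusion (exactly-one form):
P(exactly one) = 38.5 + 54.1 + 34.9 − 2·19.4 − 2·8.0 − 2·9.3 + 3·2.4 = 61.3%

61.3%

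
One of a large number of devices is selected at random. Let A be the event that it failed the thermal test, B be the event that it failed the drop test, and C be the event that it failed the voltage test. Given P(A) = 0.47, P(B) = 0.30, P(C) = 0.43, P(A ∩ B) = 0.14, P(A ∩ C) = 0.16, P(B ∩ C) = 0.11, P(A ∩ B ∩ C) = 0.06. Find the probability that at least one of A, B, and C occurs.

0.85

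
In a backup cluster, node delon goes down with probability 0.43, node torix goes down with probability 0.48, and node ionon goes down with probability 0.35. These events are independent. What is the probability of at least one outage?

Independence gives P(none) = ∏(1 − pᵢ).
P(none) = (1 − 0.43) × (1 − 0.48) × (1 − 0.35) = 0.57 × 0.52 × 0.65 = 0.19266
P(at least one) = 1 − 0.19266 = 0.80734

0.80734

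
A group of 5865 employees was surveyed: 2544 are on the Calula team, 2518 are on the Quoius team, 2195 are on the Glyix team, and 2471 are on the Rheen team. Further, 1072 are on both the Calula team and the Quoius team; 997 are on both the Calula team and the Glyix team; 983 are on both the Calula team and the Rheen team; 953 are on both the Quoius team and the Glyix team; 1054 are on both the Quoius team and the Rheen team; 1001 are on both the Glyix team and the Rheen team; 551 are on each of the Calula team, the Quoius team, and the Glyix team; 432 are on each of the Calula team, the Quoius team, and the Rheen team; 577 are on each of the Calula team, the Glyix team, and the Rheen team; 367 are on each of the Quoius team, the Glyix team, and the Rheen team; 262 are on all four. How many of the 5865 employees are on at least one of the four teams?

Using inclusion–exclusion:
N(≥1) = 2544 + 2518 + 2195 + 2471 − 1072 − 997 − 983 − 953 − 1054 − 1001 + 551 + 432 + 577 + 367 − 262 = 5333

5333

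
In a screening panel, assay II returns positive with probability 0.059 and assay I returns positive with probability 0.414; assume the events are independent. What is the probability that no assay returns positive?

0.551426

P(none) = (1 − 0.059) × (1 − 0.414) = 0.941 × 0.586 = 0.551426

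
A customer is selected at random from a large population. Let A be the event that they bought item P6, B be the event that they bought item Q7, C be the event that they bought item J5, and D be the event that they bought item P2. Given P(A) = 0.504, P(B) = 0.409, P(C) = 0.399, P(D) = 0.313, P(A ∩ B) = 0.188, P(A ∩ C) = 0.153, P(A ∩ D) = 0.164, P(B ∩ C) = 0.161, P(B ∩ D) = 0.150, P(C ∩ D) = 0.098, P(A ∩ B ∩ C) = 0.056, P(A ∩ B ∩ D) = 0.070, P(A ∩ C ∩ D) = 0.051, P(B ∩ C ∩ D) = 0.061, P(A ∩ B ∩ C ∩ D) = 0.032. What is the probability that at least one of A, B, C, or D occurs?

By inclusion-exclusion,
P(A ∪ B ∪ C ∪ D) = 0.504 + 0.409 + 0.399 + 0.313 − 0.188 − 0.153 − 0.164 − 0.161 − 0.150 − 0.098 + 0.056 + 0.070 + 0.051 + 0.061 − 0.032 = 0.917

0.917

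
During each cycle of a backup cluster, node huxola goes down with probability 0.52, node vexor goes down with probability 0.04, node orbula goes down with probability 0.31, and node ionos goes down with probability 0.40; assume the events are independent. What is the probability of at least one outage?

0.8092288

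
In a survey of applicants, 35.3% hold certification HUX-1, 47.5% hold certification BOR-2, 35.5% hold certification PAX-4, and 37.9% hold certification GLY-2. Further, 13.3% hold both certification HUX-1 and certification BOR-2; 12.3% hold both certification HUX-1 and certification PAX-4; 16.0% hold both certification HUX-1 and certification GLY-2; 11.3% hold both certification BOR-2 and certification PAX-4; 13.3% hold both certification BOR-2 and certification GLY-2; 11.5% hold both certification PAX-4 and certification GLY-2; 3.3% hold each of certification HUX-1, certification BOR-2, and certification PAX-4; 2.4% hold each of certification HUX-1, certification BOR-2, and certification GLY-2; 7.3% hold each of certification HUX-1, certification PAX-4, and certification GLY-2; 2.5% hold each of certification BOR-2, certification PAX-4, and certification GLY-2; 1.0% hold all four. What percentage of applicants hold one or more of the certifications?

By inclusion–exclusion:
P(at least one) = 35.3 + 47.5 + 35.5 + 37.9 − 13.3 − 12.3 − 16.0 − 11.3 − 13.3 − 11.5 + 3.3 + 2.4 + 7.3 + 2.5 − 1.0 = 93.0%

93.0%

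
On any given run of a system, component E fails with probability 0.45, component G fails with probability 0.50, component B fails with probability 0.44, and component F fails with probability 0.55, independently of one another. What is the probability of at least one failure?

0.9307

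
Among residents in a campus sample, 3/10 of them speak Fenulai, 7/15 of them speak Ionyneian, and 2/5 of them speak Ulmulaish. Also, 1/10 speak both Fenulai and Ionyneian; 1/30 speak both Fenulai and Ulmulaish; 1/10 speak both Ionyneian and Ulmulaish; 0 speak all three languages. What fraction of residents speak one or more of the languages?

14/15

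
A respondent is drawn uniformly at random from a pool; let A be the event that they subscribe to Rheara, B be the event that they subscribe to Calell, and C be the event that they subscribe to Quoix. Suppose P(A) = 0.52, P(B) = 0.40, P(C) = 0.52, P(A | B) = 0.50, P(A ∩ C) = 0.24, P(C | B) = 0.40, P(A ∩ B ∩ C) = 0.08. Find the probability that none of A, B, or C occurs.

0.08

P(A ∩ B) = P(B)·P(A|B) = 0.40 × 0.50 = 0.20
P(B ∩ C) = P(B)·P(C|B) = 0.40 × 0.40 = 0.16
By inclusion–exclusion:
P(A ∪ B ∪ C) = 0.52 + 0.40 + 0.52 − 0.20 − 0.24 − 0.16 + 0.08 = 0.92
P(none) = 1 − 0.92 = 0.08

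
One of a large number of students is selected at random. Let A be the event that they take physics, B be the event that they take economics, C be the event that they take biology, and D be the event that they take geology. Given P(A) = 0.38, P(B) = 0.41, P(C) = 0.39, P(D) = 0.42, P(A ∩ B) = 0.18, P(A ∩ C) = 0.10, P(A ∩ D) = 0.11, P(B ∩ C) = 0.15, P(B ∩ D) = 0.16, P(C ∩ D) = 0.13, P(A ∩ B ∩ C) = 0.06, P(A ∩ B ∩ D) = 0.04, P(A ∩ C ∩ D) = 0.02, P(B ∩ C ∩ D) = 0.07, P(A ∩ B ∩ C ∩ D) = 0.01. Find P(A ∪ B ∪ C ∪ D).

0.95

P(A ∪ B ∪ C ∪ D) = 0.38 + 0.41 + 0.39 + 0.42 − 0.18 − 0.10 − 0.11 − 0.15 − 0.16 − 0.13 + 0.06 + 0.04 + 0.02 + 0.07 − 0.01 = 0.95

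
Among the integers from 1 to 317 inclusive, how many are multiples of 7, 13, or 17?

Inclusion–exclusion gives
floor(317/7) + floor(317/13) + floor(317/17) − floor(317/91) − floor(317/119) − floor(317/221) + floor(317/1547) = 45 + 24 + 18 − 3 − 2 − 1 + 0 = 81

81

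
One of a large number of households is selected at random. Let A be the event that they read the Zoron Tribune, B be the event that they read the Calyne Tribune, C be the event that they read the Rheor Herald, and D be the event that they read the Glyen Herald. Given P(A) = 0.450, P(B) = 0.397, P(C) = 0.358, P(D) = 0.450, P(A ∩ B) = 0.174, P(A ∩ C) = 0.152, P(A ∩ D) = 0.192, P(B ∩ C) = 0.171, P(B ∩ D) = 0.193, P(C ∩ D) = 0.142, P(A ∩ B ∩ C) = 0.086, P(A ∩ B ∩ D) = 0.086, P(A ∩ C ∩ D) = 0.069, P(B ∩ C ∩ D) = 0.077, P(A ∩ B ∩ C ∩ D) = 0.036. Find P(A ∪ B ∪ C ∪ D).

0.913

Apply inclusion-exclusion:
P(A ∪ B ∪ C ∪ D) = 0.450 + 0.397 + 0.358 + 0.450 − 0.174 − 0.152 − 0.192 − 0.171 − 0.193 − 0.142 + 0.086 + 0.086 + 0.069 + 0.077 − 0.036 = 0.913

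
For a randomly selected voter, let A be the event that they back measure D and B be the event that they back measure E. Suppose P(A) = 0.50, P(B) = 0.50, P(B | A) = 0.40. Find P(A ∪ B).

P(A ∩ B) = P(A)·P(B|A) = 0.50 × 0.40 = 0.20
Inclusion–exclusion gives
P(A ∪ B) = 0.50 + 0.50 − 0.20 = 0.80

0.80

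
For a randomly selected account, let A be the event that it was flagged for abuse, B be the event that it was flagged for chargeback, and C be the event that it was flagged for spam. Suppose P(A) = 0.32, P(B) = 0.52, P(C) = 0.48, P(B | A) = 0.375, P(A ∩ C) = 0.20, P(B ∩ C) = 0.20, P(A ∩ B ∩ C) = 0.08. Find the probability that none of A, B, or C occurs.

0.12

P(A ∩ B) = P(A)·P(B|A) = 0.32 × 0.375 = 0.12
By inclusion–exclusion:
P(A ∪ B ∪ C) = 0.32 + 0.52 + 0.48 − 0.12 − 0.20 − 0.20 + 0.08 = 0.88
P(none) = 1 − 0.88 = 0.12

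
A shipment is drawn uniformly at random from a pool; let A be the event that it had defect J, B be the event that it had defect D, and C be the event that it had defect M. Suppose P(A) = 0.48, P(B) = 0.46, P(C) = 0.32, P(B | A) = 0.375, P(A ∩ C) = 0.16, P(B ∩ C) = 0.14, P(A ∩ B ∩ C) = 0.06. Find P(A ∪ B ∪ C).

0.84

P(A ∩ B) = P(A)·P(B|A) = 0.48 × 0.375 = 0.18
By inclusion–exclusion:
P(A ∪ B ∪ C) = 0.48 + 0.46 + 0.32 − 0.18 − 0.16 − 0.14 + 0.06 = 0.84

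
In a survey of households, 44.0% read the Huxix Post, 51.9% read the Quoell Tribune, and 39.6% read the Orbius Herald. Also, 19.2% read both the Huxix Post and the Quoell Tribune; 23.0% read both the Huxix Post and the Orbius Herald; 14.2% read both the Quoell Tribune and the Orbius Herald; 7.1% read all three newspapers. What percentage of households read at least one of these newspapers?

Inclusion–exclusion gives
P(≥1) = 44.0 + 51.9 + 39.6 − 19.2 − 23.0 − 14.2 + 7.1 = 86.2%

86.2%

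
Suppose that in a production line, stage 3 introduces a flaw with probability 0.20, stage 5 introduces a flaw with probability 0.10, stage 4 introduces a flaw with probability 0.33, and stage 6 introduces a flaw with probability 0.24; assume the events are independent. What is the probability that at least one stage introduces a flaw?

P(none) = (1 − 0.20) × (1 − 0.10) × (1 − 0.33) × (1 − 0.24) = 0.80 × 0.90 × 0.67 × 0.76 = 0.366624
P(at least one) = 1 − 0.366624 = 0.633376

0.633376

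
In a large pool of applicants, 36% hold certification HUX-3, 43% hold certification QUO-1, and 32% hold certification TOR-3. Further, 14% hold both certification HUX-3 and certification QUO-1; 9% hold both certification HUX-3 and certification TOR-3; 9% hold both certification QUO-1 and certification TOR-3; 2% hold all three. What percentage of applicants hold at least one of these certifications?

By inclusion–exclusion:
P(at least one) = 36 + 43 + 32 − 14 − 9 − 9 + 2 = 81%

81%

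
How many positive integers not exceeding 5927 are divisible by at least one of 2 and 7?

3386

By inclusion–exclusion:
⌊5927/2⌋ + ⌊5927/7⌋ − ⌊5927/14⌋ = 2963 + 846 − 423 = 3386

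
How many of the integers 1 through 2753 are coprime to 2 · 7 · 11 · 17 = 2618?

1010

By inclusion–exclusion:
1376 + 393 + 250 + 161 − 196 − 125 − 80 − 35 − 23 − 14 + 17 + 11 + 7 + 2 − 1 = 1743
2753 − 1743 = 1010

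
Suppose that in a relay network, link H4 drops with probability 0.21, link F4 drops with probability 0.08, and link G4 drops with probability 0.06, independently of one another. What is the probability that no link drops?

0.683192

Independence gives P(none) = ∏(1 − pᵢ).
P(none) = (1 − 0.21) × (1 − 0.08) × (1 − 0.06) = 0.79 × 0.92 × 0.94 = 0.683192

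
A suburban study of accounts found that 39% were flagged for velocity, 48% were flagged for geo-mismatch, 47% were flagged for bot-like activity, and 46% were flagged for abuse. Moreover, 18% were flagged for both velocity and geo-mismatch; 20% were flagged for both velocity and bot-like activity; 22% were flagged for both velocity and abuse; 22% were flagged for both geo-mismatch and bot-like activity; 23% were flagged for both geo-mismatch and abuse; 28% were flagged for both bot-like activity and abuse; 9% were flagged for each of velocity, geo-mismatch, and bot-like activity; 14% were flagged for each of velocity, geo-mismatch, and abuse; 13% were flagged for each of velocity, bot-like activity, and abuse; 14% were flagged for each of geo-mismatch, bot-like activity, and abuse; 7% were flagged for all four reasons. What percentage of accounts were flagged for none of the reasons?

P(at least one) = 39 + 48 + 47 + 46 − 18 − 20 − 22 − 22 − 23 − 28 + 9 + 14 + 13 + 14 − 7 = 90%
P(none) = 100% − 90% = 10%

10%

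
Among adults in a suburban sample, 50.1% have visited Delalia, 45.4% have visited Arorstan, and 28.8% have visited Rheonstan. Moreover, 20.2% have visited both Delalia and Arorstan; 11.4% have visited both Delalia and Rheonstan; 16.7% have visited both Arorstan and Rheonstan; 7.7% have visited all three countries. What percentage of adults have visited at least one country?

83.7%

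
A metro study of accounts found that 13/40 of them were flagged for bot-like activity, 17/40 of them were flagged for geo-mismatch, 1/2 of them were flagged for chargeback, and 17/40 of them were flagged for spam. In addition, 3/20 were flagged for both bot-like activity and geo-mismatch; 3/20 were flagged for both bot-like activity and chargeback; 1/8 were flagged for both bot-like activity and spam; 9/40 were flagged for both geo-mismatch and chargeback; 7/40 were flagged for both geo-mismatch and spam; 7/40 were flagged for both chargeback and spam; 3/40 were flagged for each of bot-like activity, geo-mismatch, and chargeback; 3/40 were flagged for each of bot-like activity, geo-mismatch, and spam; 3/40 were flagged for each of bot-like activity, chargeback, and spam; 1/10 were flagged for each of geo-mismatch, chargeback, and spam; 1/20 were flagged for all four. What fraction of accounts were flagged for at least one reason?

19/20

Apply inclusion-exclusion:
P(≥1) = 13/40 + 17/40 + 1/2 + 17/40 − 3/20 − 3/20 − 1/8 − 9/40 − 7/40 − 7/40 + 3/40 + 3/40 + 3/40 + 1/10 − 1/20 = 19/20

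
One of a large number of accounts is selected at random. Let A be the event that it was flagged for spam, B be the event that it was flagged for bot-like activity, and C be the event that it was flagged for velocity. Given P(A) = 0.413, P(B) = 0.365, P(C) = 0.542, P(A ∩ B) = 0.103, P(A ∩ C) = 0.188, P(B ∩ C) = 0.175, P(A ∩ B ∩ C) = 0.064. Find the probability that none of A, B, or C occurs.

0.082

Using inclusion–exclusion:
P(A ∪ B ∪ C) = 0.413 + 0.365 + 0.542 − 0.103 − 0.188 − 0.175 + 0.064 = 0.918
P(none) = 1 − 0.918 = 0.082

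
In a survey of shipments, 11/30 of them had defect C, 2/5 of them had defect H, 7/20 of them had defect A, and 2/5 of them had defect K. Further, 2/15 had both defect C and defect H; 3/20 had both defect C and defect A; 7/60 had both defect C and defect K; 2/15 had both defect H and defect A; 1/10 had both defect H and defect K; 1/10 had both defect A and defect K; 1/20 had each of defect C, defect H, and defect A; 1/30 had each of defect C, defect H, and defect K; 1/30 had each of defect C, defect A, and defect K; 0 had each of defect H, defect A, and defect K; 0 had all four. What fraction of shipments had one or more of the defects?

By inclusion–exclusion:
P(at least one) = 11/30 + 2/5 + 7/20 + 2/5 − 2/15 − 3/20 − 7/60 − 2/15 − 1/10 − 1/10 + 1/20 + 1/30 + 1/30 + 0 − 0 = 9/10

9/10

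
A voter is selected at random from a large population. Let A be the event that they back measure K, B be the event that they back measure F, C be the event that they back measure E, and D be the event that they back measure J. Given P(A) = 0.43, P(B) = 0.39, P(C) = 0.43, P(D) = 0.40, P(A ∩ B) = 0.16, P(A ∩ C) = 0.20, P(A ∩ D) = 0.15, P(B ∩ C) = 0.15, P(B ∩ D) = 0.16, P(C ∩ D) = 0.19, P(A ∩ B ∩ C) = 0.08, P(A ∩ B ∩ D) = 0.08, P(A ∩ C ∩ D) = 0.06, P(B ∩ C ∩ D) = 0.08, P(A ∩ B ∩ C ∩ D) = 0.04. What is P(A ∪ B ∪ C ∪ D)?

Apply inclusion-exclusion:
P(A ∪ B ∪ C ∪ D) = 0.43 + 0.39 + 0.43 + 0.40 − 0.16 − 0.20 − 0.15 − 0.15 − 0.16 − 0.19 + 0.08 + 0.08 + 0.06 + 0.08 − 0.04 = 0.90

0.90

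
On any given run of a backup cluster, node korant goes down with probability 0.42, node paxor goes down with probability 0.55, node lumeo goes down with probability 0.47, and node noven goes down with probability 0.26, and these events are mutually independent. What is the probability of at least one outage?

0.8976358

P(none) = (1 − 0.42) × (1 − 0.55) × (1 − 0.47) × (1 − 0.26) = 0.58 × 0.45 × 0.53 × 0.74 = 0.1023642
P(at least one) = 1 − 0.1023642 = 0.8976358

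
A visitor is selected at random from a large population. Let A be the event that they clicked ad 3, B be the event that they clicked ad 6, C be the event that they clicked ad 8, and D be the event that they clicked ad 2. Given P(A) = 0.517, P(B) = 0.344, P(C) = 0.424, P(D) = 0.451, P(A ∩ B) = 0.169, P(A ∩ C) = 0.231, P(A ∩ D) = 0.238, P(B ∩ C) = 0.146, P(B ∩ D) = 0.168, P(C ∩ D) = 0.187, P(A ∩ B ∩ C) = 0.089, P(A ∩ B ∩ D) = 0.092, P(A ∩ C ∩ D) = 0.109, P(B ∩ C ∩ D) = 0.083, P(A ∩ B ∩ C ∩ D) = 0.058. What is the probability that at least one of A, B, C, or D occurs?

0.912

P(A ∪ B ∪ C ∪ D) = 0.517 + 0.344 + 0.424 + 0.451 − 0.169 − 0.231 − 0.238 − 0.146 − 0.168 − 0.187 + 0.089 + 0.092 + 0.109 + 0.083 − 0.058 = 0.912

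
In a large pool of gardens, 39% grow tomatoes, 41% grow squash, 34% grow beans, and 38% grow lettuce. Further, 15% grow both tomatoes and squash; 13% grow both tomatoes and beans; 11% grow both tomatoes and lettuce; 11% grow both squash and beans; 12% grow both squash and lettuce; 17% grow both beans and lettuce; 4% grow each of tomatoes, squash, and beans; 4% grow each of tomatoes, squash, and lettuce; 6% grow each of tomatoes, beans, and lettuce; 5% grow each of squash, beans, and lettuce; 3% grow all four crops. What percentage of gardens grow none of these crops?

Apply inclusion-exclusion:
P(≥1) = 39 + 41 + 34 + 38 − 15 − 13 − 11 − 11 − 12 − 17 + 4 + 4 + 6 + 5 − 3 = 89%
P(none) = 100% − 89% = 11%

11%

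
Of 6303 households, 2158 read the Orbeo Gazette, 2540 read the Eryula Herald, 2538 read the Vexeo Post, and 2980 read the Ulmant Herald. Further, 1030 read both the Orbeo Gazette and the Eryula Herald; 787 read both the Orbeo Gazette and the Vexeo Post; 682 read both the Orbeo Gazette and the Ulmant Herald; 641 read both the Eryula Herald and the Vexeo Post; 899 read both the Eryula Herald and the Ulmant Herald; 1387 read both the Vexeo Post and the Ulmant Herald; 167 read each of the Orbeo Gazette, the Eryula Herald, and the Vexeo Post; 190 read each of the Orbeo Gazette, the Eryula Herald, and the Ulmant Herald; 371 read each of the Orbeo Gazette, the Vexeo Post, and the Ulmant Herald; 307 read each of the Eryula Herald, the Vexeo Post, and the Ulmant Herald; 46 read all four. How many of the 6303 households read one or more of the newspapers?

N(≥1) = 2158 + 2540 + 2538 + 2980 − 1030 − 787 − 682 − 641 − 899 − 1387 + 167 + 190 + 371 + 307 − 46 = 5779

5779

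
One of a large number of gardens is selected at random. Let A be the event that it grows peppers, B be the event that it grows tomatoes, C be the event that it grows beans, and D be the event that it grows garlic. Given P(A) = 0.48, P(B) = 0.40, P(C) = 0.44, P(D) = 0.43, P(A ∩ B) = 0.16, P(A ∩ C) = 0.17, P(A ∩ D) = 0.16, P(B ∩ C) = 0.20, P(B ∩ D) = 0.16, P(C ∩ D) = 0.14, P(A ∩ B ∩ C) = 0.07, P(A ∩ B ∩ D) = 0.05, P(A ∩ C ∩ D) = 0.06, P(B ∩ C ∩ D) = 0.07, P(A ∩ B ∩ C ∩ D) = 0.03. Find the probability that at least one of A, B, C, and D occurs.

0.98

Using inclusion–exclusion:
P(A ∪ B ∪ C ∪ D) = 0.48 + 0.40 + 0.44 + 0.43 − 0.16 − 0.17 − 0.16 − 0.20 − 0.16 − 0.14 + 0.07 + 0.05 + 0.06 + 0.07 − 0.03 = 0.98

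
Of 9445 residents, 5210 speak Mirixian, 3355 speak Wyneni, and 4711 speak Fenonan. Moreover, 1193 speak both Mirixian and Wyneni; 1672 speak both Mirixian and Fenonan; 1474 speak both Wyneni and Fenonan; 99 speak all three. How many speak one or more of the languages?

9036

By inclusion-exclusion,
|union| = 5210 + 3355 + 4711 − 1193 − 1672 − 1474 + 99 = 9036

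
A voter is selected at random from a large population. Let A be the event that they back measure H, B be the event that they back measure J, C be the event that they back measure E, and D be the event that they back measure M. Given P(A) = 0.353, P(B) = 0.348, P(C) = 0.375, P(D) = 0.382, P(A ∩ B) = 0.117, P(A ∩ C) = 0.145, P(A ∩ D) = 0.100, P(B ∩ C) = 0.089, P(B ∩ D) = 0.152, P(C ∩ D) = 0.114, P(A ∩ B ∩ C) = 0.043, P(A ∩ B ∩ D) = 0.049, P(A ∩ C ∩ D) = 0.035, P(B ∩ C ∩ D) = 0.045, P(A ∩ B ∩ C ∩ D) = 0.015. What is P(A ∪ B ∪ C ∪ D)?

By inclusion-exclusion,
P(A ∪ B ∪ C ∪ D) = 0.353 + 0.348 + 0.375 + 0.382 − 0.117 − 0.145 − 0.100 − 0.089 − 0.152 − 0.114 + 0.043 + 0.049 + 0.035 + 0.045 − 0.015 = 0.898

0.898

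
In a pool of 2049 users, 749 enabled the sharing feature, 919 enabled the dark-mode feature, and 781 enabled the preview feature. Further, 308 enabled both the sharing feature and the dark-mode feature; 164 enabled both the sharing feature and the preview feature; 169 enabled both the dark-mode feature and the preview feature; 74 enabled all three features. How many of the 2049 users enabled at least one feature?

1882

N(≥1) = 749 + 919 + 781 − 308 − 164 − 169 + 74 = 1882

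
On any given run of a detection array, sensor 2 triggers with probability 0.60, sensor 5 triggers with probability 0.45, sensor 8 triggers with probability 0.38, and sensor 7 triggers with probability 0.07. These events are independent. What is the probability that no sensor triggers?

0.126852

Independence gives P(none) = ∏(1 − pᵢ).
P(none) = (1 − 0.60) × (1 − 0.45) × (1 − 0.38) × (1 − 0.07) = 0.40 × 0.55 × 0.62 × 0.93 = 0.126852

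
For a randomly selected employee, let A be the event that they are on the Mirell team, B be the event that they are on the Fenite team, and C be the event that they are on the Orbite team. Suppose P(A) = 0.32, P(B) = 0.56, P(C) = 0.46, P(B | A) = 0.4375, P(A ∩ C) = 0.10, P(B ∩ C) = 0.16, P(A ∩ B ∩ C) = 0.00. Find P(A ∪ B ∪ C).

P(A ∩ B) = P(A)·P(B|A) = 0.32 × 0.4375 = 0.14
P(A ∪ B ∪ C) = 0.32 + 0.56 + 0.46 − 0.14 − 0.10 − 0.16 + 0.00 = 0.94

0.94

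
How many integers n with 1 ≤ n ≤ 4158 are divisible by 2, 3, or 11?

floor(4158/2) + floor(4158/3) + floor(4158/11) − floor(4158/6) − floor(4158/22) − floor(4158/33) + floor(4158/66) = 2079 + 1386 + 378 − 693 − 189 − 126 + 63 = 2898

2898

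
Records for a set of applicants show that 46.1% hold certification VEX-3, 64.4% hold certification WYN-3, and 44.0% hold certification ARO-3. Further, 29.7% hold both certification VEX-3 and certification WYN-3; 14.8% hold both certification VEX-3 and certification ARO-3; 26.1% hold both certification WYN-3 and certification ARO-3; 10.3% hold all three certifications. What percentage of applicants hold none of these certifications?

Using inclusion–exclusion:
P(≥1) = 46.1 + 64.4 + 44.0 − 29.7 − 14.8 − 26.1 + 10.3 = 94.2%
P(none) = 100% − 94.2% = 5.8%

5.8%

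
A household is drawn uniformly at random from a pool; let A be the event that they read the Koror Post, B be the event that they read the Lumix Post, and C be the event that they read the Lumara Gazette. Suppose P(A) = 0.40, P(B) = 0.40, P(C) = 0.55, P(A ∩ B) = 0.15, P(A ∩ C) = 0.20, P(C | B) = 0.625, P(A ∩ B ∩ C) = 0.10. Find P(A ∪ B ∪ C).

0.85

P(B ∩ C) = P(B)·P(C|B) = 0.40 × 0.625 = 0.25
Inclusion–exclusion gives
P(A ∪ B ∪ C) = 0.40 + 0.40 + 0.55 − 0.15 − 0.20 − 0.25 + 0.10 = 0.85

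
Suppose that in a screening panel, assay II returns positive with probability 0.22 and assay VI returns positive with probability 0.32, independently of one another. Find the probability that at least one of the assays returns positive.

P(none) = (1 − 0.22) × (1 − 0.32) = 0.78 × 0.68 = 0.5304
P(at least one) = 1 − 0.5304 = 0.4696

0.4696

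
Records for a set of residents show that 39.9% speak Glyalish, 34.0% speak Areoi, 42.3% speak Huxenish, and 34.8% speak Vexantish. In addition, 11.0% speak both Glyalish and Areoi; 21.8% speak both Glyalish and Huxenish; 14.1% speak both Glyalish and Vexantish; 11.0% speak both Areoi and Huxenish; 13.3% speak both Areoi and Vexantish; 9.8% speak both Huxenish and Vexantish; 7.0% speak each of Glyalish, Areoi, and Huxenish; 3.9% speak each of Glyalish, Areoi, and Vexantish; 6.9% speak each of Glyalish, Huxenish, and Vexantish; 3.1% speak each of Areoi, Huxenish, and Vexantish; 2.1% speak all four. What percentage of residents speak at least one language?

Inclusion–exclusion gives
P(≥1) = 39.9 + 34.0 + 42.3 + 34.8 − 11.0 − 21.8 − 14.1 − 11.0 − 13.3 − 9.8 + 7.0 + 3.9 + 6.9 + 3.1 − 2.1 = 88.8%

88.8%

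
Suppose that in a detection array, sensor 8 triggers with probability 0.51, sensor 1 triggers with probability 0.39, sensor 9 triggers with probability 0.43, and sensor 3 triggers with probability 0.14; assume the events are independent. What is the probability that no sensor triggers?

P(none) = (1 − 0.51) × (1 − 0.39) × (1 − 0.43) × (1 − 0.14) = 0.49 × 0.61 × 0.57 × 0.86 = 0.14652078

0.14652078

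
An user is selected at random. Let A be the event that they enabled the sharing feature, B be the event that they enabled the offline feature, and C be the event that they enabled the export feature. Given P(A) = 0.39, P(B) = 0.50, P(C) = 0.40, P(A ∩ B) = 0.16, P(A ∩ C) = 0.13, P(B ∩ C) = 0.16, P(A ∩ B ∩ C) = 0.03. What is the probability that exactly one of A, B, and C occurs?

Using the inclusion–exclusion count for exactly one event:
P(exactly one) = 0.39 + 0.50 + 0.40 − 2·0.16 − 2·0.13 − 2·0.16 + 3·0.03 = 0.48

0.48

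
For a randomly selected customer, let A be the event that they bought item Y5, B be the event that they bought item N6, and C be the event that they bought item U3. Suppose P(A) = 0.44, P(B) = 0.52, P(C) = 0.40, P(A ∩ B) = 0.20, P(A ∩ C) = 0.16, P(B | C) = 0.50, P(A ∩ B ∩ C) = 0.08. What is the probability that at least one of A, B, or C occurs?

0.88

P(B ∩ C) = P(C)·P(B|C) = 0.40 × 0.50 = 0.20
Apply inclusion-exclusion:
P(A ∪ B ∪ C) = 0.44 + 0.52 + 0.40 − 0.20 − 0.16 − 0.20 + 0.08 = 0.88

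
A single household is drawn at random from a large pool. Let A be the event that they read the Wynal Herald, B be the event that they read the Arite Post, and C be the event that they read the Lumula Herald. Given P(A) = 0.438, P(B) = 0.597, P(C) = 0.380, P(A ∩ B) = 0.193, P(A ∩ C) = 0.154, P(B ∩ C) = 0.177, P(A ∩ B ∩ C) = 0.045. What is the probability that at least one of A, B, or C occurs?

P(A ∪ B ∪ C) = 0.438 + 0.597 + 0.380 − 0.193 − 0.154 − 0.177 + 0.045 = 0.936

0.936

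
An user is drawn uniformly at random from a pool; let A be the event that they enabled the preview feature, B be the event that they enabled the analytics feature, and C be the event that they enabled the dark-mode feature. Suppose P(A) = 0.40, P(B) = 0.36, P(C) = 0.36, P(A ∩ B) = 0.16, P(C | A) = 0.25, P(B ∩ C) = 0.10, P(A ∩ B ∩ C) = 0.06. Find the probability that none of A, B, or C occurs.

0.18

P(A ∩ C) = P(A)·P(C|A) = 0.40 × 0.25 = 0.10
P(A ∪ B ∪ C) = 0.40 + 0.36 + 0.36 − 0.16 − 0.10 − 0.10 + 0.06 = 0.82
P(none) = 1 − 0.82 = 0.18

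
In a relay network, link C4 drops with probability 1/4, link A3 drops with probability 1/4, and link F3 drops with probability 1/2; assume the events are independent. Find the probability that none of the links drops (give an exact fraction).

9/32

P(none) = (1 − 1/4) × (1 − 1/4) × (1 − 1/2) = 3/4 × 3/4 × 1/2 = 9/32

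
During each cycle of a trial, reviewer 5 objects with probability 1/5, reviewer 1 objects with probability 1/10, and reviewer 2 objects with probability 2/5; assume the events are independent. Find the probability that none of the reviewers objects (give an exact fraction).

P(none) = (1 − 1/5) × (1 − 1/10) × (1 − 2/5) = 4/5 × 9/10 × 3/5 = 54/125

54/125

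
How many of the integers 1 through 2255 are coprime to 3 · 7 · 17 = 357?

floor(2255/3) + floor(2255/7) + floor(2255/17) − floor(2255/21) − floor(2255/51) − floor(2255/119) + floor(2255/357) = 751 + 322 + 132 − 107 − 44 − 18 + 6 = 1042
2255 − 1042 = 1213

1213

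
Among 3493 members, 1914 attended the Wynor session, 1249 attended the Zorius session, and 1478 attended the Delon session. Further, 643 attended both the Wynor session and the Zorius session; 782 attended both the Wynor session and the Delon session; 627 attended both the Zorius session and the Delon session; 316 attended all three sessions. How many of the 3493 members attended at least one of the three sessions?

N(≥1) = 1914 + 1249 + 1478 − 643 − 782 − 627 + 316 = 2905

2905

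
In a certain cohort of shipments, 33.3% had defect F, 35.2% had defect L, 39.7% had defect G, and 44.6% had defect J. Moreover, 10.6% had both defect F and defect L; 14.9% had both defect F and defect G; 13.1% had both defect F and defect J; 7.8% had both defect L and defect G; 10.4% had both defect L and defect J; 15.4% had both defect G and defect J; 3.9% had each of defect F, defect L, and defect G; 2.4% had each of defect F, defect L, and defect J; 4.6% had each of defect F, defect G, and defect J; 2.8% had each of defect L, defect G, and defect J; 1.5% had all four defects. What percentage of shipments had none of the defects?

Using inclusion–exclusion:
P(union) = 33.3 + 35.2 + 39.7 + 44.6 − 10.6 − 14.9 − 13.1 − 7.8 − 10.4 − 15.4 + 3.9 + 2.4 + 4.6 + 2.8 − 1.5 = 92.8%
P(none) = 100% − 92.8% = 7.2%

7.2%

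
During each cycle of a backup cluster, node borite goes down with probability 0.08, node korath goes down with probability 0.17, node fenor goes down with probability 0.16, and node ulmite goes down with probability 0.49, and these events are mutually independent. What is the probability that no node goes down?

Independence gives P(none) = ∏(1 − pᵢ).
P(none) = (1 − 0.08) × (1 − 0.17) × (1 − 0.16) × (1 − 0.49) = 0.92 × 0.83 × 0.84 × 0.51 = 0.32712624

0.32712624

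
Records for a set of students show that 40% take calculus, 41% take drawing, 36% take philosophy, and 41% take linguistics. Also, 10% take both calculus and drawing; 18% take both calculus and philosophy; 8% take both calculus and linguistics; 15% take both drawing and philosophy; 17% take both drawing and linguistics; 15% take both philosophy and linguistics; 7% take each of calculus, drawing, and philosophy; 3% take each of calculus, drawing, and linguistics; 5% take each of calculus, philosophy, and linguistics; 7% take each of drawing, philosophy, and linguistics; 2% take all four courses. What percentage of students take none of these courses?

5%

P(≥1) = 40 + 41 + 36 + 41 − 10 − 18 − 8 − 15 − 17 − 15 + 7 + 3 + 5 + 7 − 2 = 95%
P(none) = 100% − 95% = 5%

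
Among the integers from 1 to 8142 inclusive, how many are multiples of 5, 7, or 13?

Using inclusion–exclusion:
floor(8142/5) + floor(8142/7) + floor(8142/13) − floor(8142/35) − floor(8142/65) − floor(8142/91) + floor(8142/455) = 1628 + 1163 + 626 − 232 − 125 − 89 + 17 = 2988

2988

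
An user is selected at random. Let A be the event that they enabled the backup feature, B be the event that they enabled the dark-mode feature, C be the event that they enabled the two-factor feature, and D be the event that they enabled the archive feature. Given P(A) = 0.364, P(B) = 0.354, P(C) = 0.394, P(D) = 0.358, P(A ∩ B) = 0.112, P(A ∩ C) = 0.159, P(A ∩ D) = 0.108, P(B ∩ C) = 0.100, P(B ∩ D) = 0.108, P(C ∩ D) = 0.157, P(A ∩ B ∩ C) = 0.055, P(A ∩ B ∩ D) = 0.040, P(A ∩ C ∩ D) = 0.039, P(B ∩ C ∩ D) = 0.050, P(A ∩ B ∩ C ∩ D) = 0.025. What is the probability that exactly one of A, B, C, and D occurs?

Using the inclusion–exclusion count for exactly one event:
P(exactly one) = 0.364 + 0.354 + 0.394 + 0.358 − 2·0.112 − 2·0.159 − 2·0.108 − 2·0.100 − 2·0.108 − 2·0.157 + 3·0.055 + 3·0.040 + 3·0.039 + 3·0.050 − 4·0.025 = 0.434

0.434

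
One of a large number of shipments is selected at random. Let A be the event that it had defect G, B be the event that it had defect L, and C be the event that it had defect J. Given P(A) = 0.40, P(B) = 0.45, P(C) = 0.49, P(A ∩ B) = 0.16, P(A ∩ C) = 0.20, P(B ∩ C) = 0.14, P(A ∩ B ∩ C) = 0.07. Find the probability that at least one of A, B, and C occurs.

0.91

P(A ∪ B ∪ C) = 0.40 + 0.45 + 0.49 − 0.16 − 0.20 − 0.14 + 0.07 = 0.91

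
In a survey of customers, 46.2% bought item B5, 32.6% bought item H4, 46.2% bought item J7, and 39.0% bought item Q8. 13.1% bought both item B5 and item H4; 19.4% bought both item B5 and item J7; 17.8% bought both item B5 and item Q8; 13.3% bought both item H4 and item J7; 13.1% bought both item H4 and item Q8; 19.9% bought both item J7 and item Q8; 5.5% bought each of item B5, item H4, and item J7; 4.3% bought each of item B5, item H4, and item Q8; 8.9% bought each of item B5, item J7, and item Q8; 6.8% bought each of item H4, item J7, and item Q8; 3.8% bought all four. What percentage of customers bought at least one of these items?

89.1%

P(at least one) = 46.2 + 32.6 + 46.2 + 39.0 − 13.1 − 19.4 − 17.8 − 13.3 − 13.1 − 19.9 + 5.5 + 4.3 + 8.9 + 6.8 − 3.8 = 89.1%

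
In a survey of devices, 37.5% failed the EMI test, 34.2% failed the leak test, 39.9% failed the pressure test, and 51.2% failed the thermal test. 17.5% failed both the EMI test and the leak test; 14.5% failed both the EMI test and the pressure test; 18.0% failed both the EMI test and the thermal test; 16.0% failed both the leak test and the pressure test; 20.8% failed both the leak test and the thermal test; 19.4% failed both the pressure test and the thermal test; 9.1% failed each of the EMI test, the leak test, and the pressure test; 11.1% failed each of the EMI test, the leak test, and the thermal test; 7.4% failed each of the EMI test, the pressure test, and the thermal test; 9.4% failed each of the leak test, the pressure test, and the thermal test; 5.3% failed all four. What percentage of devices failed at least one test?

88.3%

Inclusion–exclusion gives
P(at least one) = 37.5 + 34.2 + 39.9 + 51.2 − 17.5 − 14.5 − 18.0 − 16.0 − 20.8 − 19.4 + 9.1 + 11.1 + 7.4 + 9.4 − 5.3 = 88.3%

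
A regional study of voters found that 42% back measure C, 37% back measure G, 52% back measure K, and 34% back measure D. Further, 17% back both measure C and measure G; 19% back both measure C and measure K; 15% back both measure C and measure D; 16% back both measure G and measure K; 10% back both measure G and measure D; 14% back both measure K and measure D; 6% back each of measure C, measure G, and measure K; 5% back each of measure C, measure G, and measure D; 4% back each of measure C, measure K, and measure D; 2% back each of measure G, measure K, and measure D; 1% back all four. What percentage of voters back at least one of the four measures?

Using inclusion–exclusion:
P(union) = 42 + 37 + 52 + 34 − 17 − 19 − 15 − 16 − 10 − 14 + 6 + 5 + 4 + 2 − 1 = 90%

90%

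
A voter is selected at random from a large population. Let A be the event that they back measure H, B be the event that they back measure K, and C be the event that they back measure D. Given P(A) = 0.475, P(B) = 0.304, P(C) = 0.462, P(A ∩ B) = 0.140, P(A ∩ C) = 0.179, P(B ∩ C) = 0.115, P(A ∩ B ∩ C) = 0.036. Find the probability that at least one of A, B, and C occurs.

0.843

Inclusion–exclusion gives
P(A ∪ B ∪ C) = 0.475 + 0.304 + 0.462 − 0.140 − 0.179 − 0.115 + 0.036 = 0.843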